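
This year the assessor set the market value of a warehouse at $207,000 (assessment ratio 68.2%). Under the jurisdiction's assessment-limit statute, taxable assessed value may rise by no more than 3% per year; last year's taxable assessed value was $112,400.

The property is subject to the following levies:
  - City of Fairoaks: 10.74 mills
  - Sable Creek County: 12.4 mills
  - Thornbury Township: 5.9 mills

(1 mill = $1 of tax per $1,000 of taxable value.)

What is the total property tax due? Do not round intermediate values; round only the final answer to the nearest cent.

$3,362.02

Uncapped assessed value = $207,000 × 0.682 = $141,174
Cap limit = $112,400 × 1.03 = $115,772
Taxable assessed value = min($141,174, $115,772) = $115,772 (cap binds)
City of Fairoaks: $115,772 × 0.01074 = $1,243.39128
Sable Creek County: $115,772 × 0.0124 = $1,435.5728
Thornbury Township: $115,772 × 0.0059 = $683.0548
Total = $3,362.01888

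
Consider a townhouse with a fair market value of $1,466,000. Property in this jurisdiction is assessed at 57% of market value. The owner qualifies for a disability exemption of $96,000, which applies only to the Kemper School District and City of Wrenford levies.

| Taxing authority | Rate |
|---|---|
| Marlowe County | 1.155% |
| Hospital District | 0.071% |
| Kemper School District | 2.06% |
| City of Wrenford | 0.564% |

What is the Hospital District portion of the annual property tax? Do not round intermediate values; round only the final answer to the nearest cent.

$593.29

Assessed value = $1,466,000 × 0.57 = $835,620
Hospital District taxable value = $835,620 (exemption does not apply)
Hospital District levy = $835,620 × 0.00071 = $593.2902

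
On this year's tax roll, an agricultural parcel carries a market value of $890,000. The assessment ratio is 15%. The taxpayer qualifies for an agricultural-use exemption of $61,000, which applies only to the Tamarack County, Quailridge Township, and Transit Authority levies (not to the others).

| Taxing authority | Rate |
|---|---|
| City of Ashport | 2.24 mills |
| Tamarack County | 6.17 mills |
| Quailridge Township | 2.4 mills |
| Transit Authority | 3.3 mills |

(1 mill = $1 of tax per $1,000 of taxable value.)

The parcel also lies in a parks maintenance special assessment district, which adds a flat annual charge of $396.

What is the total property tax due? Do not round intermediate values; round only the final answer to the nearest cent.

$1,555.62

Assessed value = $890,000 × 0.15 = $133,500
City of Ashport: $133,500 × 0.00224 = $299.04
Tamarack County: ($133,500 − $61,000) × 0.00617 = $72,500 × 0.00617 = $447.325
Quailridge Township: ($133,500 − $61,000) × 0.0024 = $72,500 × 0.0024 = $174
Transit Authority: ($133,500 − $61,000) × 0.0033 = $72,500 × 0.0033 = $239.25
Levies subtotal = $1,159.615
Total = $1,159.615 + $396 = $1,555.615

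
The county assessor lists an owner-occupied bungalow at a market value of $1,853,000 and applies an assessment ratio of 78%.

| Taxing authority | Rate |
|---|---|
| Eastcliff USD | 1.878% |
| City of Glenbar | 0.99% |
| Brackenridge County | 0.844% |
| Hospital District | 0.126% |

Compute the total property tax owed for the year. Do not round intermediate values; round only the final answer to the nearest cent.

$55,472.15

Assessed value = $1,853,000 × 0.78 = $1,445,340
Eastcliff USD: $1,445,340 × 0.01878 = $27,143.4852
City of Glenbar: $1,445,340 × 0.0099 = $14,308.866
Brackenridge County: $1,445,340 × 0.00844 = $12,198.6696
Hospital District: $1,445,340 × 0.00126 = $1,821.1284
Total = $27,143.4852 + $14,308.866 + $12,198.6696 + $1,821.1284 = $55,472.1492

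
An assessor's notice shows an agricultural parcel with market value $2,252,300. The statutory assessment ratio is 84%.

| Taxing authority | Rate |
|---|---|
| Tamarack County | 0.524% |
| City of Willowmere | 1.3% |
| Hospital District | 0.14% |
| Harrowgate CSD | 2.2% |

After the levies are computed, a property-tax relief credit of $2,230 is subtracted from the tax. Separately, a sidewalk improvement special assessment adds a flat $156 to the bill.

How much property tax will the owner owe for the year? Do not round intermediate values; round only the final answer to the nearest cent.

Assessed value = $2,252,300 × 0.84 = $1,891,932
Tamarack County: $1,891,932 × 0.00524 = $9,913.72368
City of Willowmere: $1,891,932 × 0.013 = $24,595.116
Hospital District: $1,891,932 × 0.0014 = $2,648.7048
Harrowgate CSD: $1,891,932 × 0.022 = $41,622.504
Levies subtotal = $78,780.04848
After credit = $78,780.04848 − $2,230 = $76,550.04848
Total = $76,550.04848 + $156 = $76,706.04848

$76,706.05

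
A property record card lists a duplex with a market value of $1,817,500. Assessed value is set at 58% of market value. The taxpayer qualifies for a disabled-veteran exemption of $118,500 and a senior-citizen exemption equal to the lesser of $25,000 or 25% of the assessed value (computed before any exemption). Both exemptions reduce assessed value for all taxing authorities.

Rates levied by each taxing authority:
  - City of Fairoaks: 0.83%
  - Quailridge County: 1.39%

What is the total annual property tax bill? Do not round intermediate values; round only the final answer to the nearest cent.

$20,216.43

Assessed value = $1,817,500 × 0.58 = $1,054,150
Senior-citizen exemption = min($25,000, 25% × $1,054,150) = min($25,000, $263,537.5) = $25,000 (dollar cap binds)
Taxable value = $1,054,150 − $118,500 − $25,000 = $910,650
City of Fairoaks: $910,650 × 0.0083 = $7,558.395
Quailridge County: $910,650 × 0.0139 = $12,658.035
Total = $20,216.43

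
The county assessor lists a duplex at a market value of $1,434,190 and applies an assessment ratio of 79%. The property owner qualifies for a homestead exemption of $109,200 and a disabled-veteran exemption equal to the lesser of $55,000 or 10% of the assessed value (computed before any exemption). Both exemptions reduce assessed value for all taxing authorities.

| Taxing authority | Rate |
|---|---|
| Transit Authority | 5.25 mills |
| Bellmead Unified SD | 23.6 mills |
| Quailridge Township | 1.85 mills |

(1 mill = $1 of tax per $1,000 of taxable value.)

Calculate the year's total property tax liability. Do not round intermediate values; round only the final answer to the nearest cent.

Assessed value = $1,434,190 × 0.79 = $1,133,010.1
Disabled-veteran exemption = min($55,000, 10% × $1,133,010.1) = min($55,000, $113,301.01) = $55,000 (dollar cap binds)
Taxable value = $1,133,010.1 − $109,200 − $55,000 = $968,810.1
Transit Authority: $968,810.1 × 0.00525 = $5,086.253025
Bellmead Unified SD: $968,810.1 × 0.0236 = $22,863.91836
Quailridge Township: $968,810.1 × 0.00185 = $1,792.298685
Total = $29,742.47007

$29,742.47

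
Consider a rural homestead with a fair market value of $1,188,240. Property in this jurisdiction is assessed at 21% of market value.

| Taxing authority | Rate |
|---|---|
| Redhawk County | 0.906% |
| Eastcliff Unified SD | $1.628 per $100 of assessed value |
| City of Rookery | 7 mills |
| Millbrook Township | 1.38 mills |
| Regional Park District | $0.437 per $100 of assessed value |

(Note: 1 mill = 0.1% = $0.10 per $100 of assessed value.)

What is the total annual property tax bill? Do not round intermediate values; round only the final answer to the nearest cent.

$9,504.61

Assessed value = $1,188,240 × 0.21 = $249,530.4
Redhawk County: $249,530.4 × 0.00906 = $2,260.745424
Eastcliff Unified SD: $249,530.4 × 0.01628 = $4,062.354912
City of Rookery: $249,530.4 × 0.007 = $1,746.7128
Millbrook Township: $249,530.4 × 0.00138 = $344.351952
Regional Park District: $249,530.4 × 0.00437 = $1,090.447848
Total = $9,504.612936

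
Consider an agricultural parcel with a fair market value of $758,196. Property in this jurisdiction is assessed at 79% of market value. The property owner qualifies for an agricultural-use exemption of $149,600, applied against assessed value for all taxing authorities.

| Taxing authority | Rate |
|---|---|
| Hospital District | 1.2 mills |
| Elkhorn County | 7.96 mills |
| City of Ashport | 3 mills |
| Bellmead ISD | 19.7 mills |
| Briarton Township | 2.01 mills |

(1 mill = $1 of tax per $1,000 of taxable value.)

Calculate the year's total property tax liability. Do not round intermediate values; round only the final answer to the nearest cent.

$15,220.33

Assessed value = $758,196 × 0.79 = $598,974.84
Taxable value = $598,974.84 − $149,600 = $449,374.84
Hospital District: $449,374.84 × 0.0012 = $539.249808
Elkhorn County: $449,374.84 × 0.00796 = $3,577.0237264
City of Ashport: $449,374.84 × 0.003 = $1,348.12452
Bellmead ISD: $449,374.84 × 0.0197 = $8,852.684348
Briarton Township: $449,374.84 × 0.00201 = $903.2434284
Total = $539.249808 + $3,577.0237264 + $1,348.12452 + $8,852.684348 + $903.2434284 = $15,220.3258308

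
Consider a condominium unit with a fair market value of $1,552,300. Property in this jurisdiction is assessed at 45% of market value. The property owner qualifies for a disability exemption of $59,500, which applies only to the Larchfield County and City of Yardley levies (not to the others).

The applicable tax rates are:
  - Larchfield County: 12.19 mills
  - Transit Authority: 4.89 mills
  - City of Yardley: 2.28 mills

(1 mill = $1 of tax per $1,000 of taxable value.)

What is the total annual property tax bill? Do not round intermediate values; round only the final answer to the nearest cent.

$12,662.67

Assessed value = $1,552,300 × 0.45 = $698,535
Larchfield County: ($698,535 − $59,500) × 0.01219 = $639,035 × 0.01219 = $7,789.83665
Transit Authority: $698,535 × 0.00489 = $3,415.83615
City of Yardley: ($698,535 − $59,500) × 0.00228 = $639,035 × 0.00228 = $1,456.9998
Total = $12,662.6726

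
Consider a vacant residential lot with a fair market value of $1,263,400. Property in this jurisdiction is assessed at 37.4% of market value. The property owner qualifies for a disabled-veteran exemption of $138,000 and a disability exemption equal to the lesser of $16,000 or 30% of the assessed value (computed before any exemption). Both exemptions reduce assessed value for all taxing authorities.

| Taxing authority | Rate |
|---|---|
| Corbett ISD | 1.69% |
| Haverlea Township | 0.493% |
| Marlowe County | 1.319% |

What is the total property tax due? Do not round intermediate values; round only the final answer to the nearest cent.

Assessed value = $1,263,400 × 0.374 = $472,511.6
Disability exemption = min($16,000, 30% × $472,511.6) = min($16,000, $141,753.48) = $16,000 (dollar cap binds)
Taxable value = $472,511.6 − $138,000 − $16,000 = $318,511.6
Corbett ISD: $318,511.6 × 0.0169 = $5,382.84604
Haverlea Township: $318,511.6 × 0.00493 = $1,570.262188
Marlowe County: $318,511.6 × 0.01319 = $4,201.168004
Total = $11,154.276232

$11,154.28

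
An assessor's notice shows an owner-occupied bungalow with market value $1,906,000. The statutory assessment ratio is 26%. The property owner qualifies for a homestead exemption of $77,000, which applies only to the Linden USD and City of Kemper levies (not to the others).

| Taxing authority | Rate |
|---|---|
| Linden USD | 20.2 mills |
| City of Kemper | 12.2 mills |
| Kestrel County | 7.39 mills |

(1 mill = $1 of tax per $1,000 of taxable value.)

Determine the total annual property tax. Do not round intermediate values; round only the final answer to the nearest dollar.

Assessed value = $1,906,000 × 0.26 = $495,560
Linden USD: ($495,560 − $77,000) × 0.0202 = $418,560 × 0.0202 = $8,454.912
City of Kemper: ($495,560 − $77,000) × 0.0122 = $418,560 × 0.0122 = $5,106.432
Kestrel County: $495,560 × 0.00739 = $3,662.1884
Total = $17,223.5324

$17,224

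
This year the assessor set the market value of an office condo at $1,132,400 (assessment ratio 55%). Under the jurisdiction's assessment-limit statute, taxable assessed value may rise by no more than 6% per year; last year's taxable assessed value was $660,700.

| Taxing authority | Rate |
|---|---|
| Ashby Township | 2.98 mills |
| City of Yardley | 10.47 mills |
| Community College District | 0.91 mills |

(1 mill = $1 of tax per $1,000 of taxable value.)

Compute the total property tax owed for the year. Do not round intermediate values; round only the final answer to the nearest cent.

$8,943.70

Uncapped assessed value = $1,132,400 × 0.55 = $622,820
Cap limit = $660,700 × 1.06 = $700,342
Taxable assessed value = min($622,820, $700,342) = $622,820 (cap does not bind)
Ashby Township: $622,820 × 0.00298 = $1,856.0036
City of Yardley: $622,820 × 0.01047 = $6,520.9254
Community College District: $622,820 × 0.00091 = $566.7662
Total = $8,943.6952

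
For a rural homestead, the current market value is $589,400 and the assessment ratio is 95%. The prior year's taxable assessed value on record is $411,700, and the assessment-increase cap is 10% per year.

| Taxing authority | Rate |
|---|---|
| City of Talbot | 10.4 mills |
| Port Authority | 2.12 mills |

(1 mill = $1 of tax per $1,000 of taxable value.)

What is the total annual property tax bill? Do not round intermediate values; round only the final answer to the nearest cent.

$5,669.93

Uncapped assessed value = $589,400 × 0.95 = $559,930
Cap limit = $411,700 × 1.1 = $452,870
Taxable assessed value = min($559,930, $452,870) = $452,870 (cap binds)
City of Talbot: $452,870 × 0.0104 = $4,709.848
Port Authority: $452,870 × 0.00212 = $960.0844
Total = $5,669.9324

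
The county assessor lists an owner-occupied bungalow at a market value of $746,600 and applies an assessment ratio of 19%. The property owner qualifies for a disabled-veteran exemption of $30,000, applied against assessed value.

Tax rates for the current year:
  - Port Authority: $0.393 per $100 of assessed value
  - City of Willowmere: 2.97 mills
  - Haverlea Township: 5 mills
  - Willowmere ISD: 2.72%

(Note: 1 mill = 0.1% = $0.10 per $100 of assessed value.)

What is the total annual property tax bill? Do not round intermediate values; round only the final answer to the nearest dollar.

Assessed value = $746,600 × 0.19 = $141,854
Taxable value = $141,854 − $30,000 = $111,854
Port Authority: $111,854 × 0.00393 = $439.58622
City of Willowmere: $111,854 × 0.00297 = $332.20638
Haverlea Township: $111,854 × 0.005 = $559.27
Willowmere ISD: $111,854 × 0.0272 = $3,042.4288
Total = $4,373.4914

$4,373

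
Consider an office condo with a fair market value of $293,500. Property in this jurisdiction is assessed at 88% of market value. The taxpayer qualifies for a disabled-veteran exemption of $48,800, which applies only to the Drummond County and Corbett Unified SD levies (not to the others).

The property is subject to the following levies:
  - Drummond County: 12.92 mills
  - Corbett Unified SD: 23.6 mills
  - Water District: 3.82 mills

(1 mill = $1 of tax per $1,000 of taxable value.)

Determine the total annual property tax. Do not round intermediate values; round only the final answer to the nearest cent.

Assessed value = $293,500 × 0.88 = $258,280
Drummond County: ($258,280 − $48,800) × 0.01292 = $209,480 × 0.01292 = $2,706.4816
Corbett Unified SD: ($258,280 − $48,800) × 0.0236 = $209,480 × 0.0236 = $4,943.728
Water District: $258,280 × 0.00382 = $986.6296
Total = $8,636.8392

$8,636.84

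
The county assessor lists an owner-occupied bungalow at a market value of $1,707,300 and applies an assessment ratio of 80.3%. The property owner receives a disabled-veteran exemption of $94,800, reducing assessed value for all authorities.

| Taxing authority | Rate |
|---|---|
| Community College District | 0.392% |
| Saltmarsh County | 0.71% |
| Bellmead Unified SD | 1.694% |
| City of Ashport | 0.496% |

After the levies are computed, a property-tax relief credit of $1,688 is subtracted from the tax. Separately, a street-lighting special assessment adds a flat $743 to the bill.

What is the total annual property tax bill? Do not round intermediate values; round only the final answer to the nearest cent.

$41,066.25

Assessed value = $1,707,300 × 0.803 = $1,370,961.9
Taxable value = $1,370,961.9 − $94,800 = $1,276,161.9
Community College District: $1,276,161.9 × 0.00392 = $5,002.554648
Saltmarsh County: $1,276,161.9 × 0.0071 = $9,060.74949
Bellmead Unified SD: $1,276,161.9 × 0.01694 = $21,618.182586
City of Ashport: $1,276,161.9 × 0.00496 = $6,329.763024
Levies subtotal = $42,011.249748
After credit = $42,011.249748 − $1,688 = $40,323.249748
Total = $40,323.249748 + $743 = $41,066.249748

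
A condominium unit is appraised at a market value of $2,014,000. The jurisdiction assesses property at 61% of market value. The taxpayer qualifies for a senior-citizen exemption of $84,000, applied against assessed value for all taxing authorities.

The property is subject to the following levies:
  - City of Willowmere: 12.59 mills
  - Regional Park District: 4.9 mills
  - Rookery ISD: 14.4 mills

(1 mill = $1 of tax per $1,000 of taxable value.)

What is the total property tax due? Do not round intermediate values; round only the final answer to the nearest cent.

Assessed value = $2,014,000 × 0.61 = $1,228,540
Taxable value = $1,228,540 − $84,000 = $1,144,540
City of Willowmere: $1,144,540 × 0.01259 = $14,409.7586
Regional Park District: $1,144,540 × 0.0049 = $5,608.246
Rookery ISD: $1,144,540 × 0.0144 = $16,481.376
Total = $14,409.7586 + $5,608.246 + $16,481.376 = $36,499.3806

$36,499.38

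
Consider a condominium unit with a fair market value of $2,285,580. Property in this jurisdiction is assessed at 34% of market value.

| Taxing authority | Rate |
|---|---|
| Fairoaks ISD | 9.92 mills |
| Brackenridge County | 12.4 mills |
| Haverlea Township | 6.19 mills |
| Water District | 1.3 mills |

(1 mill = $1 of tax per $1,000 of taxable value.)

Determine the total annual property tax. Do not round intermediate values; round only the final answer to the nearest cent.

$23,165.27

Assessed value = $2,285,580 × 0.34 = $777,097.2
Fairoaks ISD: $777,097.2 × 0.00992 = $7,708.804224
Brackenridge County: $777,097.2 × 0.0124 = $9,636.00528
Haverlea Township: $777,097.2 × 0.00619 = $4,810.231668
Water District: $777,097.2 × 0.0013 = $1,010.22636
Total = $7,708.804224 + $9,636.00528 + $4,810.231668 + $1,010.22636 = $23,165.267532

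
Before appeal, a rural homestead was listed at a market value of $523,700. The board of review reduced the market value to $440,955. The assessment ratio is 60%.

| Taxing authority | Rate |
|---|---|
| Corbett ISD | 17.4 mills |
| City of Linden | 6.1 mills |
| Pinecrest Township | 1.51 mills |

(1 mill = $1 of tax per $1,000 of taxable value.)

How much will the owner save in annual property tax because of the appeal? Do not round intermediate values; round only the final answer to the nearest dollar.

Old assessed value = $523,700 × 0.6 = $314,220
New assessed value = $440,955 × 0.6 = $264,573
Combined rate = 0.0174 + 0.0061 + 0.00151 = 0.02501
Old tax = $314,220 × 0.02501 = $7,858.6422
New tax = $264,573 × 0.02501 = $6,616.97073
Reduction = $7,858.6422 − $6,616.97073 = $1,241.67147

$1,242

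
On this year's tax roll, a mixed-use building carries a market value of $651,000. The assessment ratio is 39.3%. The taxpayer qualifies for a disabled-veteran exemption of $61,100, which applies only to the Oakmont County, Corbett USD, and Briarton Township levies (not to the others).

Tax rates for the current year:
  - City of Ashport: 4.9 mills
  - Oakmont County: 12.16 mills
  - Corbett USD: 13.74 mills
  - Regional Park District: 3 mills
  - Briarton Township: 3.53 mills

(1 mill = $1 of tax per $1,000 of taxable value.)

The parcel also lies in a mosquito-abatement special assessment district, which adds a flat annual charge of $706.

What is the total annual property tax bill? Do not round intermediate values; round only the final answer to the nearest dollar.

Assessed value = $651,000 × 0.393 = $255,843
City of Ashport: $255,843 × 0.0049 = $1,253.6307
Oakmont County: ($255,843 − $61,100) × 0.01216 = $194,743 × 0.01216 = $2,368.07488
Corbett USD: ($255,843 − $61,100) × 0.01374 = $194,743 × 0.01374 = $2,675.76882
Regional Park District: $255,843 × 0.003 = $767.529
Briarton Township: ($255,843 − $61,100) × 0.00353 = $194,743 × 0.00353 = $687.44279
Levies subtotal = $7,752.44619
Total = $7,752.44619 + $706 = $8,458.44619

$8,458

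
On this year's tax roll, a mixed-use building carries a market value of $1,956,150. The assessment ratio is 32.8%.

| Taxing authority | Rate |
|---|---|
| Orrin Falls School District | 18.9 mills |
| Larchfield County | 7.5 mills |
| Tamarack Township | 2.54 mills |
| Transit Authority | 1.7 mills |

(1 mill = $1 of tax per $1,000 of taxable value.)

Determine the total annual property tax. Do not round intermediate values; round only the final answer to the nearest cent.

$19,659.15

Assessed value = $1,956,150 × 0.328 = $641,617.2
Orrin Falls School District: $641,617.2 × 0.0189 = $12,126.56508
Larchfield County: $641,617.2 × 0.0075 = $4,812.129
Tamarack Township: $641,617.2 × 0.00254 = $1,629.707688
Transit Authority: $641,617.2 × 0.0017 = $1,090.74924
Total = $12,126.56508 + $4,812.129 + $1,629.707688 + $1,090.74924 = $19,659.151008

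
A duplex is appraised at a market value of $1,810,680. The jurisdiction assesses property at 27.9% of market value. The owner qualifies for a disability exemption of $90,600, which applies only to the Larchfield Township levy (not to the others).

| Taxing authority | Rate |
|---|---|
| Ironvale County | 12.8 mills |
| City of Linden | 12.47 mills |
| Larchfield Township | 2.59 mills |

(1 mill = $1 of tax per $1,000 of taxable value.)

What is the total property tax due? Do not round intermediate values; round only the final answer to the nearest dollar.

$13,840

Assessed value = $1,810,680 × 0.279 = $505,179.72
Ironvale County: $505,179.72 × 0.0128 = $6,466.300416
City of Linden: $505,179.72 × 0.01247 = $6,299.5911084
Larchfield Township: ($505,179.72 − $90,600) × 0.00259 = $414,579.72 × 0.00259 = $1,073.7614748
Total = $13,839.6529992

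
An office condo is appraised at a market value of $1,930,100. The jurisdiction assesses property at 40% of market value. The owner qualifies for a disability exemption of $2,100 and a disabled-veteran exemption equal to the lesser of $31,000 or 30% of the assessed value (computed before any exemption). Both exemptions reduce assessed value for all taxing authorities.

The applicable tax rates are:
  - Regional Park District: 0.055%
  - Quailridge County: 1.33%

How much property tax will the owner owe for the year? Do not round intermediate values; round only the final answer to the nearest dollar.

$10,234

Assessed value = $1,930,100 × 0.4 = $772,040
Disabled-veteran exemption = min($31,000, 30% × $772,040) = min($31,000, $231,612) = $31,000 (dollar cap binds)
Taxable value = $772,040 − $2,100 − $31,000 = $738,940
Regional Park District: $738,940 × 0.00055 = $406.417
Quailridge County: $738,940 × 0.0133 = $9,827.902
Total = $10,234.319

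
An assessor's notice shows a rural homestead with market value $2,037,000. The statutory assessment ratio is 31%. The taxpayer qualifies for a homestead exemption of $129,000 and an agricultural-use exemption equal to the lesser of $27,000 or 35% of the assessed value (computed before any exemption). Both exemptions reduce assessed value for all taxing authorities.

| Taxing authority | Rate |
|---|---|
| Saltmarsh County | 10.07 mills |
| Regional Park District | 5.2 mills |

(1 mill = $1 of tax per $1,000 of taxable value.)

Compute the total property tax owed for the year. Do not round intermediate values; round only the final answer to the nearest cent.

$7,260.43

Assessed value = $2,037,000 × 0.31 = $631,470
Agricultural-use exemption = min($27,000, 35% × $631,470) = min($27,000, $221,014.5) = $27,000 (dollar cap binds)
Taxable value = $631,470 − $129,000 − $27,000 = $475,470
Saltmarsh County: $475,470 × 0.01007 = $4,787.9829
Regional Park District: $475,470 × 0.0052 = $2,472.444
Total = $7,260.4269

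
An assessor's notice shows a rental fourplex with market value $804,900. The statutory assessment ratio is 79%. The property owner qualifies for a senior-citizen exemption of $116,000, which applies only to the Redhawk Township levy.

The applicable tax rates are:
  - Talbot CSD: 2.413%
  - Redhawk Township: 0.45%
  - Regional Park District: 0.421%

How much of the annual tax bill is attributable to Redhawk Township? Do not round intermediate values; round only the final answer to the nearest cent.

Assessed value = $804,900 × 0.79 = $635,871
Redhawk Township taxable value = $635,871 − $116,000 = $519,871
Redhawk Township levy = $519,871 × 0.0045 = $2,339.4195

$2,339.42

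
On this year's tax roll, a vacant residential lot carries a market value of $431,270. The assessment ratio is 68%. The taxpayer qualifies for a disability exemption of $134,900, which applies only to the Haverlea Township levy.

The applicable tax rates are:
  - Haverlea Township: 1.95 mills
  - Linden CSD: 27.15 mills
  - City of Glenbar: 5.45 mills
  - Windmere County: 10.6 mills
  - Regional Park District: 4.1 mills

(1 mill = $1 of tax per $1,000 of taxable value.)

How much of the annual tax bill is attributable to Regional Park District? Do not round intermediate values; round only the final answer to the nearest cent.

$1,202.38

Assessed value = $431,270 × 0.68 = $293,263.6
Regional Park District taxable value = $293,263.6 (exemption does not apply)
Regional Park District levy = $293,263.6 × 0.0041 = $1,202.38076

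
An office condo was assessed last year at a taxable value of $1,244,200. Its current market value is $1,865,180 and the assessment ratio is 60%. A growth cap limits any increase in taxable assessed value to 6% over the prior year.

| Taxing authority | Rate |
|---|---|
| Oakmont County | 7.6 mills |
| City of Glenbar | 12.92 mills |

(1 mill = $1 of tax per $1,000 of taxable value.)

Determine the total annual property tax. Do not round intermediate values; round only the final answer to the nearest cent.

$22,964.10

Uncapped assessed value = $1,865,180 × 0.6 = $1,119,108
Cap limit = $1,244,200 × 1.06 = $1,318,852
Taxable assessed value = min($1,119,108, $1,318,852) = $1,119,108 (cap does not bind)
Oakmont County: $1,119,108 × 0.0076 = $8,505.2208
City of Glenbar: $1,119,108 × 0.01292 = $14,458.87536
Total = $22,964.09616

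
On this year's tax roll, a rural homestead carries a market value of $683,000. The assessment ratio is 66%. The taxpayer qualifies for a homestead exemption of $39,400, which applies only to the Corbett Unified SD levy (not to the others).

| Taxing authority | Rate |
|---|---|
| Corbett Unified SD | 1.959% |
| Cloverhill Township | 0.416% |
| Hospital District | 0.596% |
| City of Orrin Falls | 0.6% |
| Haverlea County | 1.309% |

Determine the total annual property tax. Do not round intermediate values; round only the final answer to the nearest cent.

$21,226.22

Assessed value = $683,000 × 0.66 = $450,780
Corbett Unified SD: ($450,780 − $39,400) × 0.01959 = $411,380 × 0.01959 = $8,058.9342
Cloverhill Township: $450,780 × 0.00416 = $1,875.2448
Hospital District: $450,780 × 0.00596 = $2,686.6488
City of Orrin Falls: $450,780 × 0.006 = $2,704.68
Haverlea County: $450,780 × 0.01309 = $5,900.7102
Total = $21,226.218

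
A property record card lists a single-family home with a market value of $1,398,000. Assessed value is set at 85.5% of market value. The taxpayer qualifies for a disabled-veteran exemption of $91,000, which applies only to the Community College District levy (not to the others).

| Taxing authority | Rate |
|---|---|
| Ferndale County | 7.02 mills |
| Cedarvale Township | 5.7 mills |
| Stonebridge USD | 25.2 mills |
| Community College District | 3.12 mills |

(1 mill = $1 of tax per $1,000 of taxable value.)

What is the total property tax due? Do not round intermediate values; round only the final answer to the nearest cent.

$48,770.78

Assessed value = $1,398,000 × 0.855 = $1,195,290
Ferndale County: $1,195,290 × 0.00702 = $8,390.9358
Cedarvale Township: $1,195,290 × 0.0057 = $6,813.153
Stonebridge USD: $1,195,290 × 0.0252 = $30,121.308
Community College District: ($1,195,290 − $91,000) × 0.00312 = $1,104,290 × 0.00312 = $3,445.3848
Total = $48,770.7816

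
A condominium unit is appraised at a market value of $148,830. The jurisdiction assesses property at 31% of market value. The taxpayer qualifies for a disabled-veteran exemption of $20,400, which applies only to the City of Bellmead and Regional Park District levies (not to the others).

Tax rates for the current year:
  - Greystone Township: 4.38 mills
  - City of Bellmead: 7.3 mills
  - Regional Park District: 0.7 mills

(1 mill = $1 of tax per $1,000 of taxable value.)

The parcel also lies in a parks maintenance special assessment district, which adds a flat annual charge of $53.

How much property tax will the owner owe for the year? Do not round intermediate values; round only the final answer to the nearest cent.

$460.98

Assessed value = $148,830 × 0.31 = $46,137.3
Greystone Township: $46,137.3 × 0.00438 = $202.081374
City of Bellmead: ($46,137.3 − $20,400) × 0.0073 = $25,737.3 × 0.0073 = $187.88229
Regional Park District: ($46,137.3 − $20,400) × 0.0007 = $25,737.3 × 0.0007 = $18.01611
Levies subtotal = $407.979774
Total = $407.979774 + $53 = $460.979774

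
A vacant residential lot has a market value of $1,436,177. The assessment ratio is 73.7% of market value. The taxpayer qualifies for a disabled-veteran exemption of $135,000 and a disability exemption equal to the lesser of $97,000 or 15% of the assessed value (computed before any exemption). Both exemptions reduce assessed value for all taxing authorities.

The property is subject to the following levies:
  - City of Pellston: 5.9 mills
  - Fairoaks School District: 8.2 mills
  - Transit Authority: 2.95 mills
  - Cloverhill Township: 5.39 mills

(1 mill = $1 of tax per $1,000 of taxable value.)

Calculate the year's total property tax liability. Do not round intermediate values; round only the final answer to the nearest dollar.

Assessed value = $1,436,177 × 0.737 = $1,058,462.449
Disability exemption = min($97,000, 15% × $1,058,462.449) = min($97,000, $158,769.36735) = $97,000 (dollar cap binds)
Taxable value = $1,058,462.449 − $135,000 − $97,000 = $826,462.449
City of Pellston: $826,462.449 × 0.0059 = $4,876.1284491
Fairoaks School District: $826,462.449 × 0.0082 = $6,776.9920818
Transit Authority: $826,462.449 × 0.00295 = $2,438.06422455
Cloverhill Township: $826,462.449 × 0.00539 = $4,454.63260011
Total = $18,545.81735556

$18,546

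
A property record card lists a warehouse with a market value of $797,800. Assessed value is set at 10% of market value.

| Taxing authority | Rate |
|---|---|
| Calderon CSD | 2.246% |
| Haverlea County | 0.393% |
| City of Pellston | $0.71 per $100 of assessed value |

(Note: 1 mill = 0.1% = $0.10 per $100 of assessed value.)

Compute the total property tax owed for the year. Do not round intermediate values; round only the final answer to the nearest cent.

$2,671.83

Assessed value = $797,800 × 0.1 = $79,780
Calderon CSD: $79,780 × 0.02246 = $1,791.8588
Haverlea County: $79,780 × 0.00393 = $313.5354
City of Pellston: $79,780 × 0.0071 = $566.438
Total = $2,671.8322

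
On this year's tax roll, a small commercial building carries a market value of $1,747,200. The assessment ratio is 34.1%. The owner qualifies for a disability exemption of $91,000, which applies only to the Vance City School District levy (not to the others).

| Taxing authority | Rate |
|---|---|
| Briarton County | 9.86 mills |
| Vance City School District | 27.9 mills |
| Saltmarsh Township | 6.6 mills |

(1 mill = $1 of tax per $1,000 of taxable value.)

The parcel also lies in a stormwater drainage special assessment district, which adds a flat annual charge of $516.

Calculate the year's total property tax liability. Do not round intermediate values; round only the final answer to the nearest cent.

$24,406.58

Assessed value = $1,747,200 × 0.341 = $595,795.2
Briarton County: $595,795.2 × 0.00986 = $5,874.540672
Vance City School District: ($595,795.2 − $91,000) × 0.0279 = $504,795.2 × 0.0279 = $14,083.78608
Saltmarsh Township: $595,795.2 × 0.0066 = $3,932.24832
Levies subtotal = $23,890.575072
Total = $23,890.575072 + $516 = $24,406.575072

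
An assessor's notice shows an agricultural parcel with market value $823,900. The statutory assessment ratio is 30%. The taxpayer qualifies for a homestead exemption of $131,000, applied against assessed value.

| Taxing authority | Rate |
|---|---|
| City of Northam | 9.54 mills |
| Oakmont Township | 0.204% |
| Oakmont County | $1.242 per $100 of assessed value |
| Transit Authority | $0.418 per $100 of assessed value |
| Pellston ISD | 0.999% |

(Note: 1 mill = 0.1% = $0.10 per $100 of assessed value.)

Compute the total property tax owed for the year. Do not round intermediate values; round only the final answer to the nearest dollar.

Assessed value = $823,900 × 0.3 = $247,170
Taxable value = $247,170 − $131,000 = $116,170
City of Northam: $116,170 × 0.00954 = $1,108.2618
Oakmont Township: $116,170 × 0.00204 = $236.9868
Oakmont County: $116,170 × 0.01242 = $1,442.8314
Transit Authority: $116,170 × 0.00418 = $485.5906
Pellston ISD: $116,170 × 0.00999 = $1,160.5383
Total = $4,434.2089

$4,434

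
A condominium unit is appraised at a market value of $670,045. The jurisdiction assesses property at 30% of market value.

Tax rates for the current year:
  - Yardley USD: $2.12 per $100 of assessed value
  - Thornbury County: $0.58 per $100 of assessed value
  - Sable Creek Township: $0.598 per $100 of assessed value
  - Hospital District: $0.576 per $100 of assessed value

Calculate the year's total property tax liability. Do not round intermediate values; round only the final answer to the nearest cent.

Assessed value = $670,045 × 0.3 = $201,013.5
Yardley USD: $201,013.5 × 0.0212 = $4,261.4862
Thornbury County: $201,013.5 × 0.0058 = $1,165.8783
Sable Creek Township: $201,013.5 × 0.00598 = $1,202.06073
Hospital District: $201,013.5 × 0.00576 = $1,157.83776
Total = $4,261.4862 + $1,165.8783 + $1,202.06073 + $1,157.83776 = $7,787.26299

$7,787.26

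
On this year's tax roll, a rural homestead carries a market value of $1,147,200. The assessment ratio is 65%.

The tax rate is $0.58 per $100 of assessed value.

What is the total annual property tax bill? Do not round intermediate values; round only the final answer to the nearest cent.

Assessed value = $1,147,200 × 0.65 = $745,680
Tax = $745,680 × 0.0058 = $4,324.944

$4,324.94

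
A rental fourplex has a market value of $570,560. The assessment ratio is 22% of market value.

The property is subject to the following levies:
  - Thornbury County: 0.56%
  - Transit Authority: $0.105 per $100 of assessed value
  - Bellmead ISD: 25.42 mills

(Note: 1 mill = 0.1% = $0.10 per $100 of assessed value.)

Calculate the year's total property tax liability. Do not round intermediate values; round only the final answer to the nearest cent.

Assessed value = $570,560 × 0.22 = $125,523.2
Thornbury County: $125,523.2 × 0.0056 = $702.92992
Transit Authority: $125,523.2 × 0.00105 = $131.79936
Bellmead ISD: $125,523.2 × 0.02542 = $3,190.799744
Total = $4,025.529024

$4,025.53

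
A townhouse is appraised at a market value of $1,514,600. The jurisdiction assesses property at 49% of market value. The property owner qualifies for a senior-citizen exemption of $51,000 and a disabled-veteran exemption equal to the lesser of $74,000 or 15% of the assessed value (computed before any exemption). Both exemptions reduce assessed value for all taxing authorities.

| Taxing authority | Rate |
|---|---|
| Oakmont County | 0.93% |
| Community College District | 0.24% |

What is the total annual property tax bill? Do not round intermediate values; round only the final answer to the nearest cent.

$7,220.70

Assessed value = $1,514,600 × 0.49 = $742,154
Disabled-veteran exemption = min($74,000, 15% × $742,154) = min($74,000, $111,323.1) = $74,000 (dollar cap binds)
Taxable value = $742,154 − $51,000 − $74,000 = $617,154
Oakmont County: $617,154 × 0.0093 = $5,739.5322
Community College District: $617,154 × 0.0024 = $1,481.1696
Total = $7,220.7018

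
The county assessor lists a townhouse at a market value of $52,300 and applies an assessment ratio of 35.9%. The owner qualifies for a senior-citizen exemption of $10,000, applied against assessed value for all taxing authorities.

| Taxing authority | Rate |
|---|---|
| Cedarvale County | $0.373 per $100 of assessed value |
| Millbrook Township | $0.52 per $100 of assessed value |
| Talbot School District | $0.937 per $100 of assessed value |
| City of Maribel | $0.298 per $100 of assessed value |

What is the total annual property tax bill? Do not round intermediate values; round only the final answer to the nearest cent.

Assessed value = $52,300 × 0.359 = $18,775.7
Taxable value = $18,775.7 − $10,000 = $8,775.7
Cedarvale County: $8,775.7 × 0.00373 = $32.733361
Millbrook Township: $8,775.7 × 0.0052 = $45.63364
Talbot School District: $8,775.7 × 0.00937 = $82.228309
City of Maribel: $8,775.7 × 0.00298 = $26.151586
Total = $32.733361 + $45.63364 + $82.228309 + $26.151586 = $186.746896

$186.75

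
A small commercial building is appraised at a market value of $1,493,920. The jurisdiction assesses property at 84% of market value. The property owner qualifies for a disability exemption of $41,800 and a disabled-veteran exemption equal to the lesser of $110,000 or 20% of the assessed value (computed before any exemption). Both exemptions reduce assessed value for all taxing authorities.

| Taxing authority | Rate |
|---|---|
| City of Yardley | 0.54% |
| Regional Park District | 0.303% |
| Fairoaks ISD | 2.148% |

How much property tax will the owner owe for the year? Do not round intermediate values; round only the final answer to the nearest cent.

$32,993.51

Assessed value = $1,493,920 × 0.84 = $1,254,892.8
Disabled-veteran exemption = min($110,000, 20% × $1,254,892.8) = min($110,000, $250,978.56) = $110,000 (dollar cap binds)
Taxable value = $1,254,892.8 − $41,800 − $110,000 = $1,103,092.8
City of Yardley: $1,103,092.8 × 0.0054 = $5,956.70112
Regional Park District: $1,103,092.8 × 0.00303 = $3,342.371184
Fairoaks ISD: $1,103,092.8 × 0.02148 = $23,694.433344
Total = $32,993.505648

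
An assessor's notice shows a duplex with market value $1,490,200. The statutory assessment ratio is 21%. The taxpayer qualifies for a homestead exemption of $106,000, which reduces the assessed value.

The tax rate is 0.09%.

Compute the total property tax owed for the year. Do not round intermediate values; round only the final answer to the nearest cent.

$186.25

Assessed value = $1,490,200 × 0.21 = $312,942
Taxable value = $312,942 − $106,000 = $206,942
Tax = $206,942 × 0.0009 = $186.2478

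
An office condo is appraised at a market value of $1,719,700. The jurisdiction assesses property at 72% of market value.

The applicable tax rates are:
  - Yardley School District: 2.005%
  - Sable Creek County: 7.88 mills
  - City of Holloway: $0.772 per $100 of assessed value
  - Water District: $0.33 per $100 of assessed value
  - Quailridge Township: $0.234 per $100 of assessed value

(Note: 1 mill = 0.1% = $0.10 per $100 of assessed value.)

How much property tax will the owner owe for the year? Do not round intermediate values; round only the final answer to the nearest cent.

$51,124.62

Assessed value = $1,719,700 × 0.72 = $1,238,184
Yardley School District: $1,238,184 × 0.02005 = $24,825.5892
Sable Creek County: $1,238,184 × 0.00788 = $9,756.88992
City of Holloway: $1,238,184 × 0.00772 = $9,558.78048
Water District: $1,238,184 × 0.0033 = $4,086.0072
Quailridge Township: $1,238,184 × 0.00234 = $2,897.35056
Total = $51,124.61736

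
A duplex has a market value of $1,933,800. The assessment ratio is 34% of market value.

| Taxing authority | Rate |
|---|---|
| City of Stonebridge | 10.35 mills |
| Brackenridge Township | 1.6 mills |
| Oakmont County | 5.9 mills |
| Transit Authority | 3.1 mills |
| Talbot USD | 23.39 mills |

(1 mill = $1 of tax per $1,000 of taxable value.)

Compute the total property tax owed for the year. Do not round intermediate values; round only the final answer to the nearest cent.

$29,153.20

Assessed value = $1,933,800 × 0.34 = $657,492
City of Stonebridge: $657,492 × 0.01035 = $6,805.0422
Brackenridge Township: $657,492 × 0.0016 = $1,051.9872
Oakmont County: $657,492 × 0.0059 = $3,879.2028
Transit Authority: $657,492 × 0.0031 = $2,038.2252
Talbot USD: $657,492 × 0.02339 = $15,378.73788
Total = $6,805.0422 + $1,051.9872 + $3,879.2028 + $2,038.2252 + $15,378.73788 = $29,153.19528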